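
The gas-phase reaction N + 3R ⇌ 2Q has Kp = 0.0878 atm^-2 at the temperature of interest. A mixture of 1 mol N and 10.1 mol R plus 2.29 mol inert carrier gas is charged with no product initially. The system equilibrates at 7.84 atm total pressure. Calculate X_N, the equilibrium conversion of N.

X = 0.837

Basis: 1 mol N initially; let X = conversion of N. Extent ξ = X.
Moles: n_N = 1 − X; n_R = 10.1 − 3X; n_Q = 2X; n_I = 2.29 (inert).
Total moles n_T = 13.4 − 2X.
Mole fractions y_i = n_i/n_T; Kp = p_Q^2 / (p_N p_R^3) with p_i = y_i·P.
This yields a degree-4 equation in X; solving on (0,1), X = 0.837.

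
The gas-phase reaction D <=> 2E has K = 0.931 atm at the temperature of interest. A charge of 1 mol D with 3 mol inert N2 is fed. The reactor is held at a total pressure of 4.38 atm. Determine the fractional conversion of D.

Basis: 1 mol D initially; let X = conversion of D. Extent ξ = X.
Species balance: n_D = 1 − X; n_E = 2X; n_I = 3 (inert).
Summing: n_T = 4 + X.
With p_i = (n_i/n_T)P, K = p_E^2 / (p_D).
Equating to 0.931 atm and solving on 0 < X < 1: X = 0.380.

X = 0.380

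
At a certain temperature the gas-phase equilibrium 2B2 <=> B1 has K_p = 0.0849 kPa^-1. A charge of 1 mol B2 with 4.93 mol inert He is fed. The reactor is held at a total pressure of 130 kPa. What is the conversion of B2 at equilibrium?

X = 0.607

Take 1 mol B2 as basis and let X be its fractional conversion, so ξ = 0.5X.
Moles: n_B2 = 1 − X; n_B1 = 0.5X; n_I = 4.93 (inert).
n_T = Σnᵢ = 5.93 − 0.5X.
With p_i = (n_i/n_T)P, K_p = p_B1 / (p_B2^2).
This yields a degree-2 equation in X; solving on (0,1), X = 0.607.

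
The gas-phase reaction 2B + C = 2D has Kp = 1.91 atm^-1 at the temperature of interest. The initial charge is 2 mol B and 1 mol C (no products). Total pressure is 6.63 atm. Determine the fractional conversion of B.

X = 0.594

Let X = conversion of B (basis 2 mol B); extent of reaction ξ = X.
At extent ξ: n_B = 2 − 2X; n_C = 1 − X; n_D = 2X.
Summing: n_T = 3 − X.
With p_i = (n_i/n_T)P, Kp = p_D^2 / (p_B^2 p_C).
This yields a degree-3 equation in X; solving on (0,1), X = 0.594.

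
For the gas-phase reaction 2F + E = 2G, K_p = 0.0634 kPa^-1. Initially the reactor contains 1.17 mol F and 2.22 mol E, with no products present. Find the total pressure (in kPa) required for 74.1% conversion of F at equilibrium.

P = 214 kPa

Basis: 1.17 mol F initially; let X = conversion of F. Extent ξ = 0.585X.
Moles: n_F = 1.17 − 1.17X; n_E = 2.22 − 0.585X; n_G = 1.17X.
Total moles n_T = 3.39 − 0.585X.
K_p = p_G^2 / (p_F^2 p_E) with p_i = (n_i/n_T)·P.
At X = 0.741: the mole-fraction product g(X) = Π y_i^ν_i = 13.55. Since K_p = g(X)·P^{-1}, P = (g/K_p)^(1/1) = (13.55/0.0634)^(1/1) = 214 kPa.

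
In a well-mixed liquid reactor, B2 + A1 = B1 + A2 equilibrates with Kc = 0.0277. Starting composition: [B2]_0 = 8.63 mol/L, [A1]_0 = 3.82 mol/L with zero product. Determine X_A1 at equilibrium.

Let X = conversion of A1; extent ξ = 3.82·X mol/L.
Concentrations: [B2] = 8.63 − 3.82X; [A1] = 3.82 − 3.82X; [B1] = 3.82X; [A2] = 3.82X.
Kc = [B1] [A2] / ([B2] [A1]).
Solving Kc = 0.0277 for X ∈ (0,1): X = 0.211.

X = 0.211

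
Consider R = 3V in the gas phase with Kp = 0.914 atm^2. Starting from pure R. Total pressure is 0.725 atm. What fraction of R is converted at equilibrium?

X = 0.505

Basis: 1 mol R initially; let X = conversion of R. Extent ξ = X.
Moles: n_R = 1 − X; n_V = 3X.
Total moles n_T = 1 + 2X.
y_i = n_i/n_T, p_i = y_i·P. Kp = p_V^3 / (p_R).
Setting this equal to 0.914 atm^2 and taking the physical root (0 < X < 1) gives X = 0.505.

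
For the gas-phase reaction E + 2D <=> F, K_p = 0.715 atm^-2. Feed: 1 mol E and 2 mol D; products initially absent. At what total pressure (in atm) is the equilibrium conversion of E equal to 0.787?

P = 7.61 atm

Take 1 mol E as basis and let X be its fractional conversion, so ξ = X.
Mole table: n_E = 1 − X; n_D = 2 − 2X; n_F = X.
n_T = Σnᵢ = 3 − 2X.
K_p = p_F / (p_E p_D^2) with p_i = (n_i/n_T)·P.
At X = 0.787: the mole-fraction product g(X) = Π y_i^ν_i = 41.4. Since K_p = g(X)·P^{-2}, P = (g/K_p)^(1/2) = (41.4/0.715)^(1/2) = 7.61 atm.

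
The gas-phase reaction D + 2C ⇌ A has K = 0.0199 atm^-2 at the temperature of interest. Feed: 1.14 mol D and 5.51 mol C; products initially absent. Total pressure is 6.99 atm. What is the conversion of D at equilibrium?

Basis: 1.14 mol D initially; let X = conversion of D. Extent ξ = 1.14X.
Species balance: n_D = 1.14 − 1.14X; n_C = 5.51 − 2.28X; n_A = 1.14X.
Total moles n_T = 6.65 − 2.28X.
Mole fractions y_i = n_i/n_T; K = p_A / (p_D p_C^2) with p_i = y_i·P.
This yields a degree-3 equation in X; solving on (0,1), X = 0.385.

X = 0.385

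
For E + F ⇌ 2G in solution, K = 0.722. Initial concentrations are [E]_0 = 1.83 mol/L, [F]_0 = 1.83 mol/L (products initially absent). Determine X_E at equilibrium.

X = 0.298

Let X = conversion of E; extent ξ = 1.83·X mol/L.
Concentrations: [E] = 1.83 − 1.83X; [F] = 1.83 − 1.83X; [G] = 3.66X.
K = [G]^2 / ([E] [F]).
Equating to 0.722: the physical root is X = 0.298.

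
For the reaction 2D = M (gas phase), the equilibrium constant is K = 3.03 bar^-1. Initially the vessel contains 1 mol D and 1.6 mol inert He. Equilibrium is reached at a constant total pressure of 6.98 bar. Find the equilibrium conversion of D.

X = 0.796

Let X = conversion of D (basis 1 mol D); extent of reaction ξ = 0.5X.
Moles: n_D = 1 − X; n_M = 0.5X; n_I = 1.6 (inert).
Total moles n_T = 2.6 − 0.5X.
y_i = n_i/n_T, p_i = y_i·P. K = p_M / (p_D^2).
Substituting and setting equal to 3.03 bar^-1 gives a polynomial in X; the root in (0,1) is X = 0.796.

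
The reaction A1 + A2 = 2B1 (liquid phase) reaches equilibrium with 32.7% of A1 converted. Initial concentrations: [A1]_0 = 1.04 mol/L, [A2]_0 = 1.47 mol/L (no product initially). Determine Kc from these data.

Kc = 0.585

Let X = conversion of A1.
Concentrations: [A1] = 1.04 − 1.04X; [A2] = 1.47 − 1.04X; [B1] = 2.08X.
At X = 0.327: [A1] = 0.7, [A2] = 1.13, [B1] = 0.68.
Kc = [B1]^2 / ([A1] [A2]) = 0.585.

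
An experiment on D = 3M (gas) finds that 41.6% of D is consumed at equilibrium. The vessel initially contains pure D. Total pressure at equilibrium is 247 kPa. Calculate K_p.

K_p = 6.05e+04 kPa^2

Basis: 1 mol D initially; let X = conversion of D. Extent ξ = X.
Species balance: n_D = 1 − X; n_M = 3X.
Total moles n_T = 1 + 2X.
At X = 0.416: n_D = 0.584, n_M = 1.25, n_T = 1.83.
p_i = (n_i/n_T)·P. K_p = p_M^3 / (p_D) = 6.05e+04 kPa^2.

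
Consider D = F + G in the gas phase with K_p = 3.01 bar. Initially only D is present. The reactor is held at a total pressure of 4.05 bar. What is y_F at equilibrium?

Let X = conversion of D (basis 1 mol D); extent of reaction ξ = X.
Moles: n_D = 1 − X; n_F = X; n_G = X.
Summing: n_T = 1 + X.
y_i = n_i/n_T, p_i = y_i·P. K_p = p_F p_G / (p_D).
Equating to 3.01 bar and solving on 0 < X < 1: X = 0.653.
Then n_F = 0.653, n_T = 1.65, so y_F = 0.395.

y_F = 0.395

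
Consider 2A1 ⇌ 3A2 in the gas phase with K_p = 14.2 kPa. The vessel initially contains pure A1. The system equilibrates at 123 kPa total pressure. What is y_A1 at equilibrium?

y_A1 = 0.639

Basis: 1 mol A1 initially; let X = conversion of A1. Extent ξ = 0.5X.
Moles: n_A1 = 1 − X; n_A2 = 1.5X.
Total moles n_T = 1 + 0.5X.
With p_i = (n_i/n_T)P, K_p = p_A2^3 / (p_A1^2).
Equating to 14.2 kPa and solving on 0 < X < 1: X = 0.274.
Then n_A1 = 0.726, n_T = 1.14, so y_A1 = 0.639.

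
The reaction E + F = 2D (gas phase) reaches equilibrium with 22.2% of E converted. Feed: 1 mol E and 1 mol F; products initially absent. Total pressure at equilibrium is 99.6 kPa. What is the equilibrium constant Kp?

Kp = 0.326

Basis: 1 mol E initially; let X = conversion of E. Extent ξ = X.
At extent ξ: n_E = 1 − X; n_F = 1 − X; n_D = 2X.
n_T stays at 2 (no change in mole number).
At X = 0.222: n_E = 0.778, n_F = 0.778, n_D = 0.444, n_T = 2.
p_i = (n_i/n_T)·P. Kp = p_D^2 / (p_E p_F) = 0.326.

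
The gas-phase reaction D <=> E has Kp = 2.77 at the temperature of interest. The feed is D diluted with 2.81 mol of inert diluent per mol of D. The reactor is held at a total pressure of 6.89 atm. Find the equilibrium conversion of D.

X = 0.735

Take 1 mol D as basis and let X be its fractional conversion, so ξ = X.
Moles: n_D = 1 − X; n_E = X; n_I = 2.81 (inert).
n_T stays at 3.81 (no change in mole number).
With p_i = (n_i/n_T)P, Kp = p_E / (p_D).
Equating to 2.77 and solving on 0 < X < 1: X = 0.735.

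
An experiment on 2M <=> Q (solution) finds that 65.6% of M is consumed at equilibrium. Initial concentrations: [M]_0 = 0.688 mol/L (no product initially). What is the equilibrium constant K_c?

K_c = 4.03 L/mol

Let X = conversion of M.
Concentrations: [M] = 0.688 − 0.688X; [Q] = 0.344X.
At X = 0.656: [M] = 0.237, [Q] = 0.226.
K_c = [Q] / ([M]^2) = 4.03 L/mol.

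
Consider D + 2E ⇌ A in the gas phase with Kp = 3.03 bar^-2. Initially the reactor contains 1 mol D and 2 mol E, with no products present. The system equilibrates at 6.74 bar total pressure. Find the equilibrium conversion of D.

X = 0.864

Basis: 1 mol D initially; let X = conversion of D. Extent ξ = X.
Mole table: n_D = 1 − X; n_E = 2 − 2X; n_A = X.
Summing: n_T = 3 − 2X.
Mole fractions y_i = n_i/n_T; Kp = p_A / (p_D p_E^2) with p_i = y_i·P.
Setting this equal to 3.03 bar^-2 and taking the physical root (0 < X < 1) gives X = 0.864.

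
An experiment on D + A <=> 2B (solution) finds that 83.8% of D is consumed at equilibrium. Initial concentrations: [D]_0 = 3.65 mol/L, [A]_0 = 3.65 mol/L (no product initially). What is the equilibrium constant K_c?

Let X = conversion of D.
Concentrations: [D] = 3.65 − 3.65X; [A] = 3.65 − 3.65X; [B] = 7.3X.
At X = 0.838: [D] = 0.591, [A] = 0.591, [B] = 6.12.
K_c = [B]^2 / ([D] [A]) = 107.

K_c = 107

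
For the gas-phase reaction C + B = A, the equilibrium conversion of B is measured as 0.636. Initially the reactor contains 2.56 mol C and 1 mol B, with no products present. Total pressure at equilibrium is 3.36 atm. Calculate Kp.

Kp = 0.79 atm^-1

Basis: 1 mol B initially; let X = conversion of B. Extent ξ = X.
Moles: n_C = 2.56 − X; n_B = 1 − X; n_A = X.
Total moles n_T = 3.56 − X.
At X = 0.636: n_C = 1.92, n_B = 0.364, n_A = 0.636, n_T = 2.92.
p_i = (n_i/n_T)·P. Kp = p_A / (p_C p_B) = 0.79 atm^-1.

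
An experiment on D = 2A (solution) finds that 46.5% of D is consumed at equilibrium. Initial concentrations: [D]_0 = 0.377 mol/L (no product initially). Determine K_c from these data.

Let X = conversion of D.
Concentrations: [D] = 0.377 − 0.377X; [A] = 0.754X.
At X = 0.465: [D] = 0.202, [A] = 0.351.
K_c = [A]^2 / ([D]) = 0.609 mol/L.

K_c = 0.609 mol/L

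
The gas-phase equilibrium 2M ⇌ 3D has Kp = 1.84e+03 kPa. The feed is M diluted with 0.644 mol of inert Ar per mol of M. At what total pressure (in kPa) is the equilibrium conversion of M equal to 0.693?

P = 307 kPa

Basis: 1 mol M initially; let X = conversion of M. Extent ξ = 0.5X.
Mole table: n_M = 1 − X; n_D = 1.5X; n_I = 0.644 (inert).
Summing: n_T = 1.64 + 0.5X.
Kp = p_D^3 / (p_M^2) with p_i = (n_i/n_T)·P.
At X = 0.693: the mole-fraction product g(X) = Π y_i^ν_i = 5.987. Since Kp = g(X)·P^{1}, P = (Kp/g)^(1/1) = (1.84e+03/5.987)^(1/1) = 307 kPa.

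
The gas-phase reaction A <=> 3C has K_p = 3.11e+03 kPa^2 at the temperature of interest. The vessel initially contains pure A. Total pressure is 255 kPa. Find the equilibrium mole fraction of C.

y_C = 0.319

Take 1 mol A as basis and let X be its fractional conversion, so ξ = X.
At extent ξ: n_A = 1 − X; n_C = 3X.
n_T = Σnᵢ = 1 + 2X.
y_i = n_i/n_T, p_i = y_i·P. K_p = p_C^3 / (p_A).
Equating to 3.11e+03 kPa^2 and solving on 0 < X < 1: X = 0.135.
Then n_C = 0.406, n_T = 1.27, so y_C = 0.319.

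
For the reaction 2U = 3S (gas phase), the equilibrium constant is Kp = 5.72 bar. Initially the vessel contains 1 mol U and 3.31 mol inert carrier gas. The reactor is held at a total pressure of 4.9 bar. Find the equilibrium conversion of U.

Basis: 1 mol U initially; let X = conversion of U. Extent ξ = 0.5X.
Species balance: n_U = 1 − X; n_S = 1.5X; n_I = 3.31 (inert).
n_T = Σnᵢ = 4.31 + 0.5X.
With p_i = (n_i/n_T)P, Kp = p_S^3 / (p_U^2).
Substituting and setting equal to 5.72 bar gives a polynomial in X; the root in (0,1) is X = 0.617.

X = 0.617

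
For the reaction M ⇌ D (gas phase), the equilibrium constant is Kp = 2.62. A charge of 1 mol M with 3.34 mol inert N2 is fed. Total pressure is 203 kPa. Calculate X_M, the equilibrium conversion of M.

X = 0.724

Basis: 1 mol M initially; let X = conversion of M. Extent ξ = X.
Mole table: n_M = 1 − X; n_D = X; n_I = 3.34 (inert).
Total moles n_T = 4.34 (Δν = 0, constant).
Mole fractions y_i = n_i/n_T; Kp = p_D / (p_M) with p_i = y_i·P.
This yields a degree-1 equation in X; solving on (0,1), X = 0.724.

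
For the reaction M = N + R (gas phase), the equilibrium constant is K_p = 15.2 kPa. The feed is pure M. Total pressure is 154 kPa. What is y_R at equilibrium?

Take 1 mol M as basis and let X be its fractional conversion, so ξ = X.
At extent ξ: n_M = 1 − X; n_N = X; n_R = X.
n_T = Σnᵢ = 1 + X.
Mole fractions y_i = n_i/n_T; K_p = p_N p_R / (p_M) with p_i = y_i·P.
Substituting and setting equal to 15.2 kPa gives a polynomial in X; the root in (0,1) is X = 0.300.
Then n_R = 0.3, n_T = 1.3, so y_R = 0.231.

y_R = 0.231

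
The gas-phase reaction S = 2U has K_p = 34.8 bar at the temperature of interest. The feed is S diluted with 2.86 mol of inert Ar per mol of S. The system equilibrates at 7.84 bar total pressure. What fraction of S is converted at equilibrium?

Let X = conversion of S (basis 1 mol S); extent of reaction ξ = X.
Mole table: n_S = 1 − X; n_U = 2X; n_I = 2.86 (inert).
Total moles n_T = 3.86 + X.
With p_i = (n_i/n_T)P, K_p = p_U^2 / (p_S).
This yields a degree-2 equation in X; solving on (0,1), X = 0.859.

X = 0.859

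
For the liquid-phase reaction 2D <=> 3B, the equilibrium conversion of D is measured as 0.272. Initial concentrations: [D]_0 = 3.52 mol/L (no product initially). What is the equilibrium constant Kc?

Kc = 0.451 mol/L

Let X = conversion of D.
Concentrations: [D] = 3.52 − 3.52X; [B] = 5.28X.
At X = 0.272: [D] = 2.56, [B] = 1.44.
Kc = [B]^3 / ([D]^2) = 0.451 mol/L.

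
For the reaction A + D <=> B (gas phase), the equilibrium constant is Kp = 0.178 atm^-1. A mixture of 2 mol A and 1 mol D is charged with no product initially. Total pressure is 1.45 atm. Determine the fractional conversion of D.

Let X = conversion of D (basis 1 mol D); extent of reaction ξ = X.
Mole table: n_A = 2 − X; n_D = 1 − X; n_B = X.
n_T = Σnᵢ = 3 − X.
Mole fractions y_i = n_i/n_T; Kp = p_B / (p_A p_D) with p_i = y_i·P.
Equating to 0.178 atm^-1 and solving on 0 < X < 1: X = 0.144.

X = 0.144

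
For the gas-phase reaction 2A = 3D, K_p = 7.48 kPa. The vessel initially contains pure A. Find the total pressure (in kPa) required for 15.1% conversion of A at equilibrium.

Basis: 1 mol A initially; let X = conversion of A. Extent ξ = 0.5X.
At extent ξ: n_A = 1 − X; n_D = 1.5X.
n_T = Σnᵢ = 1 + 0.5X.
K_p = p_D^3 / (p_A^2) with p_i = (n_i/n_T)·P.
At X = 0.151: the mole-fraction product g(X) = Π y_i^ν_i = 0.01499. Since K_p = g(X)·P^{1}, P = (K_p/g)^(1/1) = (7.48/0.01499)^(1/1) = 499 kPa.

P = 499 kPa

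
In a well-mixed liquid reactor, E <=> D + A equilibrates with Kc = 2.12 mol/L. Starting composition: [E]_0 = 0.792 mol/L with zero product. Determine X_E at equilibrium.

Let X = conversion of E; extent ξ = 0.792·X mol/L.
Concentrations: [E] = 0.792 − 0.792X; [D] = 0.792X; [A] = 0.792X.
Kc = [D] [A] / ([E]).
Setting equal to 2.12 and solving for X on (0,1) gives X = 0.775.

X = 0.775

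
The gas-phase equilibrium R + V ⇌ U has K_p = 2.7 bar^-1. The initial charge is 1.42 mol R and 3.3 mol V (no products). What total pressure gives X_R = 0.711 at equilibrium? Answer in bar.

Let X = conversion of R (basis 1.42 mol R); extent of reaction ξ = 1.42X.
At extent ξ: n_R = 1.42 − 1.42X; n_V = 3.3 − 1.42X; n_U = 1.42X.
Summing: n_T = 4.72 − 1.42X.
K_p = p_U / (p_R p_V) with p_i = (n_i/n_T)·P.
At X = 0.711: the mole-fraction product g(X) = Π y_i^ν_i = 3.985. Since K_p = g(X)·P^{-1}, P = (g/K_p)^(1/1) = (3.985/2.7)^(1/1) = 1.48 bar.

P = 1.48 bar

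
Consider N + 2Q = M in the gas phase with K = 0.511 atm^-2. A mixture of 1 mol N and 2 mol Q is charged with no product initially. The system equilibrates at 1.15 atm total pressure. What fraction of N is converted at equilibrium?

Basis: 1 mol N initially; let X = conversion of N. Extent ξ = X.
Species balance: n_N = 1 − X; n_Q = 2 − 2X; n_M = X.
Summing: n_T = 3 − 2X.
y_i = n_i/n_T, p_i = y_i·P. K = p_M / (p_N p_Q^2).
Setting this equal to 0.511 atm^-2 and taking the physical root (0 < X < 1) gives X = 0.203.

X = 0.203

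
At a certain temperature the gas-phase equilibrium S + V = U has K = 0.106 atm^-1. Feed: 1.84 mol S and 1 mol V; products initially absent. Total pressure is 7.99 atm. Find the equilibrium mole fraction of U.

Let X = conversion of V (basis 1 mol V); extent of reaction ξ = X.
Moles: n_S = 1.84 − X; n_V = 1 − X; n_U = X.
n_T = Σnᵢ = 2.84 − X.
Mole fractions y_i = n_i/n_T; K = p_U / (p_S p_V) with p_i = y_i·P.
This yields a degree-2 equation in X; solving on (0,1), X = 0.337.
Then n_U = 0.337, n_T = 2.5, so y_U = 0.135.

y_U = 0.135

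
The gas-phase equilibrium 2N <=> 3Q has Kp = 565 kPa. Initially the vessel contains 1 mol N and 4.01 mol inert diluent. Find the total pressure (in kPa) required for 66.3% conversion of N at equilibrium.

P = 348 kPa

Take 1 mol N as basis and let X be its fractional conversion, so ξ = 0.5X.
Species balance: n_N = 1 − X; n_Q = 1.5X; n_I = 4.01 (inert).
Total moles n_T = 5.01 + 0.5X.
Kp = p_Q^3 / (p_N^2) with p_i = (n_i/n_T)·P.
At X = 0.663: the mole-fraction product g(X) = Π y_i^ν_i = 1.621. Since Kp = g(X)·P^{1}, P = (Kp/g)^(1/1) = (565/1.621)^(1/1) = 348 kPa.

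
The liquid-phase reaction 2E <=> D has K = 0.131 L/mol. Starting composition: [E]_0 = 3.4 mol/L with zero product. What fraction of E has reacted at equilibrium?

X = 0.362

Let X = conversion of E; extent ξ = 3.4X/2 mol/L.
Concentrations: [E] = 3.4 − 3.4X; [D] = 1.7X.
K = [D] / ([E]^2).
This equals 0.131 at X = 0.362 (the root in 0 < X < 1).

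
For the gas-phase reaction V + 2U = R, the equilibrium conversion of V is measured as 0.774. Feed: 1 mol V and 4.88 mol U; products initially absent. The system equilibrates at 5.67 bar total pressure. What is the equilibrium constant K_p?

Basis: 1 mol V initially; let X = conversion of V. Extent ξ = X.
Species balance: n_V = 1 − X; n_U = 4.88 − 2X; n_R = X.
n_T = Σnᵢ = 5.88 − 2X.
At X = 0.774: n_V = 0.226, n_U = 3.33, n_R = 0.774, n_T = 4.33.
p_i = (n_i/n_T)·P. K_p = p_R / (p_V p_U^2) = 0.18 bar^-2.

K_p = 0.18 bar^-2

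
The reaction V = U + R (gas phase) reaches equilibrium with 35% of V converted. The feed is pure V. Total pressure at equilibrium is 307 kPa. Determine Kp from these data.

Basis: 1 mol V initially; let X = conversion of V. Extent ξ = X.
Species balance: n_V = 1 − X; n_U = X; n_R = X.
n_T = Σnᵢ = 1 + X.
At X = 0.35: n_V = 0.65, n_U = 0.35, n_R = 0.35, n_T = 1.35.
p_i = (n_i/n_T)·P. Kp = p_U p_R / (p_V) = 42.9 kPa.

Kp = 42.9 kPa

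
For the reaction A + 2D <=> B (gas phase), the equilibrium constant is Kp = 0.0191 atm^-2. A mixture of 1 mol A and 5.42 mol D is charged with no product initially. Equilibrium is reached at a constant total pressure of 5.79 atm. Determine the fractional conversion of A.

Basis: 1 mol A initially; let X = conversion of A. Extent ξ = X.
At extent ξ: n_A = 1 − X; n_D = 5.42 − 2X; n_B = X.
n_T = Σnᵢ = 6.42 − 2X.
With p_i = (n_i/n_T)P, Kp = p_B / (p_A p_D^2).
Equating to 0.0191 atm^-2 and solving on 0 < X < 1: X = 0.305.

X = 0.305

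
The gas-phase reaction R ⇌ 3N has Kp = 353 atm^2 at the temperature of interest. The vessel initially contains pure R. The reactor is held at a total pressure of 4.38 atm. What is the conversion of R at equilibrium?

X = 0.871

Basis: 1 mol R initially; let X = conversion of R. Extent ξ = X.
Mole table: n_R = 1 − X; n_N = 3X.
n_T = Σnᵢ = 1 + 2X.
With p_i = (n_i/n_T)P, Kp = p_N^3 / (p_R).
Equating to 353 atm^2 and solving on 0 < X < 1: X = 0.871.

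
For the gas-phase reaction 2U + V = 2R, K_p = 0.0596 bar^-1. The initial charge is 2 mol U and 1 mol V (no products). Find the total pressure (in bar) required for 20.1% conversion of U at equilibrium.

P = 3.72 bar

Take 2 mol U as basis and let X be its fractional conversion, so ξ = X.
At extent ξ: n_U = 2 − 2X; n_V = 1 − X; n_R = 2X.
Summing: n_T = 3 − X.
K_p = p_R^2 / (p_U^2 p_V) with p_i = (n_i/n_T)·P.
At X = 0.201: the mole-fraction product g(X) = Π y_i^ν_i = 0.2217. Since K_p = g(X)·P^{-1}, P = (g/K_p)^(1/1) = (0.2217/0.0596)^(1/1) = 3.72 bar.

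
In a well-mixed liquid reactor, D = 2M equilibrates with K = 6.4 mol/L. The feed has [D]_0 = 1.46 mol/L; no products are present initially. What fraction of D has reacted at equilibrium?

X = 0.634

Let X = conversion of D; extent ξ = 1.46·X mol/L.
Concentrations: [D] = 1.46 − 1.46X; [M] = 2.92X.
K = [M]^2 / ([D]).
This equals 6.4 at X = 0.634 (the root in 0 < X < 1).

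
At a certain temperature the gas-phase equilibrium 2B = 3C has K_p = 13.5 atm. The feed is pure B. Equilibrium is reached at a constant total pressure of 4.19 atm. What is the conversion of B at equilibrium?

Basis: 1 mol B initially; let X = conversion of B. Extent ξ = 0.5X.
Moles: n_B = 1 − X; n_C = 1.5X.
Summing: n_T = 1 + 0.5X.
y_i = n_i/n_T, p_i = y_i·P. K_p = p_C^3 / (p_B^2).
This yields a degree-3 equation in X; solving on (0,1), X = 0.591.

X = 0.591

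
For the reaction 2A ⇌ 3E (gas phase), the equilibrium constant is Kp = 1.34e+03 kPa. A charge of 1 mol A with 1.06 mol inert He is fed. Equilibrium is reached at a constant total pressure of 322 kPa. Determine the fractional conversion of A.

Take 1 mol A as basis and let X be its fractional conversion, so ξ = 0.5X.
Moles: n_A = 1 − X; n_E = 1.5X; n_I = 1.06 (inert).
Total moles n_T = 2.06 + 0.5X.
Mole fractions y_i = n_i/n_T; Kp = p_E^3 / (p_A^2) with p_i = y_i·P.
Equating to 1.34e+03 kPa and solving on 0 < X < 1: X = 0.676.

X = 0.676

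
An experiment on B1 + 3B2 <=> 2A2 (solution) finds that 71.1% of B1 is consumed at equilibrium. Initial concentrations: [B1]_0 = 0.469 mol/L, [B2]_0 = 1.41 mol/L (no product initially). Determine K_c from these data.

K_c = 47.7 (mol/L)^-2

Let X = conversion of B1.
Concentrations: [B1] = 0.469 − 0.469X; [B2] = 1.41 − 1.41X; [A2] = 0.938X.
At X = 0.711: [B1] = 0.136, [B2] = 0.41, [A2] = 0.667.
K_c = [A2]^2 / ([B1] [B2]^3) = 47.7 (mol/L)^-2.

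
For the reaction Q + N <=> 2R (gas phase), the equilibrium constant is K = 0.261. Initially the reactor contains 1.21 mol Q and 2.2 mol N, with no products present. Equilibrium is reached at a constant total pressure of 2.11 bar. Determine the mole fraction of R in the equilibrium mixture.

Take 1.21 mol Q as basis and let X be its fractional conversion, so ξ = 1.21X.
Moles: n_Q = 1.21 − 1.21X; n_N = 2.2 − 1.21X; n_R = 2.42X.
n_T stays at 3.41 (no change in mole number).
With p_i = (n_i/n_T)P, K = p_R^2 / (p_Q p_N).
This yields a degree-2 equation in X; solving on (0,1), X = 0.271.
Then n_R = 0.656, n_T = 3.41, so y_R = 0.192.

y_R = 0.192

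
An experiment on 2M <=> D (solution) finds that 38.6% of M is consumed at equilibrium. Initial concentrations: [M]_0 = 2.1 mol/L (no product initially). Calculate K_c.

K_c = 0.244 L/mol

Let X = conversion of M.
Concentrations: [M] = 2.1 − 2.1X; [D] = 1.05X.
At X = 0.386: [M] = 1.29, [D] = 0.405.
K_c = [D] / ([M]^2) = 0.244 L/mol.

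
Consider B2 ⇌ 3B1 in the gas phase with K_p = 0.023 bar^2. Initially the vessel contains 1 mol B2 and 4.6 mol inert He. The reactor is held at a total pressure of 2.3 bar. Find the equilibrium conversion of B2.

X = 0.168

Let X = conversion of B2 (basis 1 mol B2); extent of reaction ξ = X.
At extent ξ: n_B2 = 1 − X; n_B1 = 3X; n_I = 4.6 (inert).
n_T = Σnᵢ = 5.6 + 2X.
y_i = n_i/n_T, p_i = y_i·P. K_p = p_B1^3 / (p_B2).
This yields a degree-3 equation in X; solving on (0,1), X = 0.168.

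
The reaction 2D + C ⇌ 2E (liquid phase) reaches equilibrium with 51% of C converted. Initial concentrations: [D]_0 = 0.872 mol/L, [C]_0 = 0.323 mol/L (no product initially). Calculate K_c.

Let X = conversion of C.
Concentrations: [D] = 0.872 − 0.646X; [C] = 0.323 − 0.323X; [E] = 0.646X.
At X = 0.51: [D] = 0.543, [C] = 0.158, [E] = 0.329.
K_c = [E]^2 / ([D]^2 [C]) = 2.33 L/mol.

K_c = 2.33 L/mol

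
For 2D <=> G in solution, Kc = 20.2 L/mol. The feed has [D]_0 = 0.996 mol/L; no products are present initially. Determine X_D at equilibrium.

X = 0.854

Let X = conversion of D; extent ξ = 0.996X/2 mol/L.
Concentrations: [D] = 0.996 − 0.996X; [G] = 0.498X.
Kc = [G] / ([D]^2).
Setting equal to 20.2 and solving for X on (0,1) gives X = 0.854.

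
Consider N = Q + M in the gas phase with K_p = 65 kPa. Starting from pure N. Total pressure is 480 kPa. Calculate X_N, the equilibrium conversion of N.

Let X = conversion of N (basis 1 mol N); extent of reaction ξ = X.
Mole table: n_N = 1 − X; n_Q = X; n_M = X.
Total moles n_T = 1 + X.
With p_i = (n_i/n_T)P, K_p = p_Q p_M / (p_N).
This yields a degree-2 equation in X; solving on (0,1), X = 0.345.

X = 0.345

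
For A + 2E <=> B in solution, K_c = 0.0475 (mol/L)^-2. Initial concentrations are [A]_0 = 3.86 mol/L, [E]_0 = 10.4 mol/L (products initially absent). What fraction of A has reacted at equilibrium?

X = 0.608

Let X = conversion of A; extent ξ = 3.86·X mol/L.
Concentrations: [A] = 3.86 − 3.86X; [E] = 10.4 − 7.72X; [B] = 3.86X.
K_c = [B] / ([A] [E]^2).
Solving K_c = 0.0475 for X ∈ (0,1): X = 0.608.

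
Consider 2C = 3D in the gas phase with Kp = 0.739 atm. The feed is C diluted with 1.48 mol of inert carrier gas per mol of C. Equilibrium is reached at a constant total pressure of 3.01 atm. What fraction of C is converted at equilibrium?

Let X = conversion of C (basis 1 mol C); extent of reaction ξ = 0.5X.
Species balance: n_C = 1 − X; n_D = 1.5X; n_I = 1.48 (inert).
n_T = Σnᵢ = 2.48 + 0.5X.
With p_i = (n_i/n_T)P, Kp = p_D^3 / (p_C^2).
This yields a degree-3 equation in X; solving on (0,1), X = 0.409.

X = 0.409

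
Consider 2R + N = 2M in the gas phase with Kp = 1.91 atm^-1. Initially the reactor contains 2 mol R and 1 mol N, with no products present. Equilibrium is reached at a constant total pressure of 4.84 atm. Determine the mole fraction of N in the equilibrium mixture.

y_N = 0.179

Basis: 2 mol R initially; let X = conversion of R. Extent ξ = X.
Mole table: n_R = 2 − 2X; n_N = 1 − X; n_M = 2X.
Total moles n_T = 3 − X.
y_i = n_i/n_T, p_i = y_i·P. Kp = p_M^2 / (p_R^2 p_N).
Equating to 1.91 atm^-1 and solving on 0 < X < 1: X = 0.563.
Then n_N = 0.437, n_T = 2.44, so y_N = 0.179.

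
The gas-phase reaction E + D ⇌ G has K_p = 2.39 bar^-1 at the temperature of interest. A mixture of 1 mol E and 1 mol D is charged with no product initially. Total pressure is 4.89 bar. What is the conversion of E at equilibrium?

Take 1 mol E as basis and let X be its fractional conversion, so ξ = X.
Species balance: n_E = 1 − X; n_D = 1 − X; n_G = X.
n_T = Σnᵢ = 2 − X.
Mole fractions y_i = n_i/n_T; K_p = p_G / (p_E p_D) with p_i = y_i·P.
This yields a degree-2 equation in X; solving on (0,1), X = 0.719.

X = 0.719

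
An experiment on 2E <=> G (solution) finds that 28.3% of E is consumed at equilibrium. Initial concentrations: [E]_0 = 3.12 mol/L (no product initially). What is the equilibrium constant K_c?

Let X = conversion of E.
Concentrations: [E] = 3.12 − 3.12X; [G] = 1.56X.
At X = 0.283: [E] = 2.24, [G] = 0.441.
K_c = [G] / ([E]^2) = 0.0882 L/mol.

K_c = 0.0882 L/mol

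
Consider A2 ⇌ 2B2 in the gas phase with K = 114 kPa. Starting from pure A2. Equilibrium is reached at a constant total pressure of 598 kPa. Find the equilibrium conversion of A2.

X = 0.213

Take 1 mol A2 as basis and let X be its fractional conversion, so ξ = X.
Mole table: n_A2 = 1 − X; n_B2 = 2X.
Summing: n_T = 1 + X.
Mole fractions y_i = n_i/n_T; K = p_B2^2 / (p_A2) with p_i = y_i·P.
Setting this equal to 114 kPa and taking the physical root (0 < X < 1) gives X = 0.213.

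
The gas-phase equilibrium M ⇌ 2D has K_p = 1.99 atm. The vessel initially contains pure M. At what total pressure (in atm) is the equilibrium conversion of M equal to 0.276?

P = 6.03 atm

Basis: 1 mol M initially; let X = conversion of M. Extent ξ = X.
Species balance: n_M = 1 − X; n_D = 2X.
Summing: n_T = 1 + X.
K_p = p_D^2 / (p_M) with p_i = (n_i/n_T)·P.
At X = 0.276: the mole-fraction product g(X) = Π y_i^ν_i = 0.3298. Since K_p = g(X)·P^{1}, P = (K_p/g)^(1/1) = (1.99/0.3298)^(1/1) = 6.03 atm.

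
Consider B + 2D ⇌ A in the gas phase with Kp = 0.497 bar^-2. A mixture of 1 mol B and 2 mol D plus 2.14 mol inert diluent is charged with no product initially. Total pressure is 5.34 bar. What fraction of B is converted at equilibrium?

Basis: 1 mol B initially; let X = conversion of B. Extent ξ = X.
Moles: n_B = 1 − X; n_D = 2 − 2X; n_A = X; n_I = 2.14 (inert).
Total moles n_T = 5.14 − 2X.
y_i = n_i/n_T, p_i = y_i·P. Kp = p_A / (p_B p_D^2).
Substituting and setting equal to 0.497 bar^-2 gives a polynomial in X; the root in (0,1) is X = 0.473.

X = 0.473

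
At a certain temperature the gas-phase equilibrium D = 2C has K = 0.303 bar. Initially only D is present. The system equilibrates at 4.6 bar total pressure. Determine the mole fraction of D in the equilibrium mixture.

Let X = conversion of D (basis 1 mol D); extent of reaction ξ = X.
Species balance: n_D = 1 − X; n_C = 2X.
Total moles n_T = 1 + X.
Mole fractions y_i = n_i/n_T; K = p_C^2 / (p_D) with p_i = y_i·P.
Equating to 0.303 bar and solving on 0 < X < 1: X = 0.127.
Then n_D = 0.873, n_T = 1.13, so y_D = 0.774.

y_D = 0.774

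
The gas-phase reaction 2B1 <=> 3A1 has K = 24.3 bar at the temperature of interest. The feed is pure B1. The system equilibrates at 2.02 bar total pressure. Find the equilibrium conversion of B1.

X = 0.722

Let X = conversion of B1 (basis 1 mol B1); extent of reaction ξ = 0.5X.
Moles: n_B1 = 1 − X; n_A1 = 1.5X.
n_T = Σnᵢ = 1 + 0.5X.
y_i = n_i/n_T, p_i = y_i·P. K = p_A1^3 / (p_B1^2).
This yields a degree-3 equation in X; solving on (0,1), X = 0.722.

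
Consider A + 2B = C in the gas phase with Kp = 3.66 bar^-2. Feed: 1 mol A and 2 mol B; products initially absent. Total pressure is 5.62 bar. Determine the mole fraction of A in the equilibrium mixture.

y_A = 0.113

Take 1 mol A as basis and let X be its fractional conversion, so ξ = X.
Mole table: n_A = 1 − X; n_B = 2 − 2X; n_C = X.
n_T = Σnᵢ = 3 − 2X.
With p_i = (n_i/n_T)P, Kp = p_C / (p_A p_B^2).
Substituting and setting equal to 3.66 bar^-2 gives a polynomial in X; the root in (0,1) is X = 0.855.
Then n_A = 0.145, n_T = 1.29, so y_A = 0.113.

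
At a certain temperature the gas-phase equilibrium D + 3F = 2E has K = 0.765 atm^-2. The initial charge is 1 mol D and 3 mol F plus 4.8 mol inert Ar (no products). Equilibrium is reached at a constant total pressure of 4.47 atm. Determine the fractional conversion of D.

X = 0.424

Basis: 1 mol D initially; let X = conversion of D. Extent ξ = X.
At extent ξ: n_D = 1 − X; n_F = 3 − 3X; n_E = 2X; n_I = 4.8 (inert).
Total moles n_T = 8.8 − 2X.
y_i = n_i/n_T, p_i = y_i·P. K = p_E^2 / (p_D p_F^3).
Substituting and setting equal to 0.765 atm^-2 gives a polynomial in X; the root in (0,1) is X = 0.424.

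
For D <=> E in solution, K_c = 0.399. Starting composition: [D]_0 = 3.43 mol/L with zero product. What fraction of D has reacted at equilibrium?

Let X = conversion of D; extent ξ = 3.43·X mol/L.
Concentrations: [D] = 3.43 − 3.43X; [E] = 3.43X.
K_c = [E] / ([D]).
Solving K_c = 0.399 for X ∈ (0,1): X = 0.285.

X = 0.285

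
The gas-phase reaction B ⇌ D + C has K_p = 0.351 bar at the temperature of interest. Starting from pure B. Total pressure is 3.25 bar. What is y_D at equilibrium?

Basis: 1 mol B initially; let X = conversion of B. Extent ξ = X.
Moles: n_B = 1 − X; n_D = X; n_C = X.
n_T = Σnᵢ = 1 + X.
y_i = n_i/n_T, p_i = y_i·P. K_p = p_D p_C / (p_B).
Substituting and setting equal to 0.351 bar gives a polynomial in X; the root in (0,1) is X = 0.312.
Then n_D = 0.312, n_T = 1.31, so y_D = 0.238.

y_D = 0.238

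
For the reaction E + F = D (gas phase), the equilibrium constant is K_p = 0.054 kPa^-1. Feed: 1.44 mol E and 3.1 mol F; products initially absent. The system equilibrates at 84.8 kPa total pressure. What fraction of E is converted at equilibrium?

Take 1.44 mol E as basis and let X be its fractional conversion, so ξ = 1.44X.
Species balance: n_E = 1.44 − 1.44X; n_F = 3.1 − 1.44X; n_D = 1.44X.
Total moles n_T = 4.54 − 1.44X.
With p_i = (n_i/n_T)P, K_p = p_D / (p_E p_F).
Substituting and setting equal to 0.054 kPa^-1 gives a polynomial in X; the root in (0,1) is X = 0.729.

X = 0.729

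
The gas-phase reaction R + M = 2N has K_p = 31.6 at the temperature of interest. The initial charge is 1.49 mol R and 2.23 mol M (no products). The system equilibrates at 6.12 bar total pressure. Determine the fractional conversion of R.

X = 0.856

Basis: 1.49 mol R initially; let X = conversion of R. Extent ξ = 1.49X.
Moles: n_R = 1.49 − 1.49X; n_M = 2.23 − 1.49X; n_N = 2.98X.
n_T stays at 3.72 (no change in mole number).
Mole fractions y_i = n_i/n_T; K_p = p_N^2 / (p_R p_M) with p_i = y_i·P.
Equating to 31.6 and solving on 0 < X < 1: X = 0.856.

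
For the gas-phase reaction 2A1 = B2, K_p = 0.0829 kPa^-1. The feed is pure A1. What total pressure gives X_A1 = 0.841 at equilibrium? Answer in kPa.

P = 116 kPa

Take 1 mol A1 as basis and let X be its fractional conversion, so ξ = 0.5X.
Mole table: n_A1 = 1 − X; n_B2 = 0.5X.
Total moles n_T = 1 − 0.5X.
K_p = p_B2 / (p_A1^2) with p_i = (n_i/n_T)·P.
At X = 0.841: the mole-fraction product g(X) = Π y_i^ν_i = 9.639. Since K_p = g(X)·P^{-1}, P = (g/K_p)^(1/1) = (9.639/0.0829)^(1/1) = 116 kPa.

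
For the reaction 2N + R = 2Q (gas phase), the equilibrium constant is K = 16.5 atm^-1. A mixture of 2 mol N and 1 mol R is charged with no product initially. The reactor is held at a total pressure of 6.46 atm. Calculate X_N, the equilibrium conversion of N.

X = 0.769

Let X = conversion of N (basis 2 mol N); extent of reaction ξ = X.
Moles: n_N = 2 − 2X; n_R = 1 − X; n_Q = 2X.
Total moles n_T = 3 − X.
With p_i = (n_i/n_T)P, K = p_Q^2 / (p_N^2 p_R).
Equating to 16.5 atm^-1 and solving on 0 < X < 1: X = 0.769.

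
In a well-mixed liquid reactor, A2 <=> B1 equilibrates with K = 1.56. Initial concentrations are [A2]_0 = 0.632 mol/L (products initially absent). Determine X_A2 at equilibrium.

Let X = conversion of A2; extent ξ = 0.632·X mol/L.
Concentrations: [A2] = 0.632 − 0.632X; [B1] = 0.632X.
K = [B1] / ([A2]).
This equals 1.56 at X = 0.609 (the root in 0 < X < 1).

X = 0.609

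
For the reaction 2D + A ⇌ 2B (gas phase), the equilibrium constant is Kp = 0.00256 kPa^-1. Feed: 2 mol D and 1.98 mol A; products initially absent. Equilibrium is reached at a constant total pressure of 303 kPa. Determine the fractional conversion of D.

X = 0.370

Basis: 2 mol D initially; let X = conversion of D. Extent ξ = X.
Mole table: n_D = 2 − 2X; n_A = 1.98 − X; n_B = 2X.
Summing: n_T = 3.98 − X.
Mole fractions y_i = n_i/n_T; Kp = p_B^2 / (p_D^2 p_A) with p_i = y_i·P.
This yields a degree-3 equation in X; solving on (0,1), X = 0.370.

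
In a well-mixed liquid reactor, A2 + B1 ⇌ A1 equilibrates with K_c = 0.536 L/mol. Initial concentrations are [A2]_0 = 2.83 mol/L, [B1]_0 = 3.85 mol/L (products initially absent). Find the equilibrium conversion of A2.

X = 0.551

Let X = conversion of A2; extent ξ = 2.83·X mol/L.
Concentrations: [A2] = 2.83 − 2.83X; [B1] = 3.85 − 2.83X; [A1] = 2.83X.
K_c = [A1] / ([A2] [B1]).
Setting equal to 0.536 and solving for X on (0,1) gives X = 0.551.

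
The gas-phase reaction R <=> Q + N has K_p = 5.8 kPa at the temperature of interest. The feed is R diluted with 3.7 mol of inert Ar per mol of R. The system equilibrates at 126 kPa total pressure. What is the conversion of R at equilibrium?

Let X = conversion of R (basis 1 mol R); extent of reaction ξ = X.
Mole table: n_R = 1 − X; n_Q = X; n_N = X; n_I = 3.7 (inert).
Summing: n_T = 4.7 + X.
y_i = n_i/n_T, p_i = y_i·P. K_p = p_Q p_N / (p_R).
This yields a degree-2 equation in X; solving on (0,1), X = 0.381.

X = 0.381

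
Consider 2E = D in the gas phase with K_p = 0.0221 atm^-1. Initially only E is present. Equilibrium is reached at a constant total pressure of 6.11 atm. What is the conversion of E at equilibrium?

Let X = conversion of E (basis 1 mol E); extent of reaction ξ = 0.5X.
Species balance: n_E = 1 − X; n_D = 0.5X.
Total moles n_T = 1 − 0.5X.
With p_i = (n_i/n_T)P, K_p = p_D / (p_E^2).
This yields a degree-2 equation in X; solving on (0,1), X = 0.194.

X = 0.194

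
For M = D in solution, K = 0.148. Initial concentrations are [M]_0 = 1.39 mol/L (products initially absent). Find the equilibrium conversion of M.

X = 0.129

Let X = conversion of M; extent ξ = 1.39·X mol/L.
Concentrations: [M] = 1.39 − 1.39X; [D] = 1.39X.
K = [D] / ([M]).
Setting equal to 0.148 and solving for X on (0,1) gives X = 0.129.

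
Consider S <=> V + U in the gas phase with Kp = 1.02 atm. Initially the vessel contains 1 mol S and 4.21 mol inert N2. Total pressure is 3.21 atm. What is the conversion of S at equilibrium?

X = 0.723

Take 1 mol S as basis and let X be its fractional conversion, so ξ = X.
At extent ξ: n_S = 1 − X; n_V = X; n_U = X; n_I = 4.21 (inert).
n_T = Σnᵢ = 5.21 + X.
Mole fractions y_i = n_i/n_T; Kp = p_V p_U / (p_S) with p_i = y_i·P.
Equating to 1.02 atm and solving on 0 < X < 1: X = 0.723.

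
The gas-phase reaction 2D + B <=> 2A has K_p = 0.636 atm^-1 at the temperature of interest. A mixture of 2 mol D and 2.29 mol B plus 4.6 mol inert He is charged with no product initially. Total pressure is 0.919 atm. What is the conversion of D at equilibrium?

Take 2 mol D as basis and let X be its fractional conversion, so ξ = X.
Species balance: n_D = 2 − 2X; n_B = 2.29 − X; n_A = 2X; n_I = 4.6 (inert).
Total moles n_T = 8.89 − X.
With p_i = (n_i/n_T)P, K_p = p_A^2 / (p_D^2 p_B).
Setting this equal to 0.636 atm^-1 and taking the physical root (0 < X < 1) gives X = 0.270.

X = 0.270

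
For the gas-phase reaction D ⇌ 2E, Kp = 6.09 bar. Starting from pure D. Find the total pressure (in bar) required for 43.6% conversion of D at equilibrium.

Take 1 mol D as basis and let X be its fractional conversion, so ξ = X.
At extent ξ: n_D = 1 − X; n_E = 2X.
Total moles n_T = 1 + X.
Kp = p_E^2 / (p_D) with p_i = (n_i/n_T)·P.
At X = 0.436: the mole-fraction product g(X) = Π y_i^ν_i = 0.9389. Since Kp = g(X)·P^{1}, P = (Kp/g)^(1/1) = (6.09/0.9389)^(1/1) = 6.49 bar.

P = 6.49 bar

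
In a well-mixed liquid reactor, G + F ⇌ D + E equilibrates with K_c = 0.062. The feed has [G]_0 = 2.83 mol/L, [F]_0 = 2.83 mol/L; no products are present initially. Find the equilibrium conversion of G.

X = 0.199

Let X = conversion of G; extent ξ = 2.83·X mol/L.
Concentrations: [G] = 2.83 − 2.83X; [F] = 2.83 − 2.83X; [D] = 2.83X; [E] = 2.83X.
K_c = [D] [E] / ([G] [F]).
Equating to 0.062: the physical root is X = 0.199.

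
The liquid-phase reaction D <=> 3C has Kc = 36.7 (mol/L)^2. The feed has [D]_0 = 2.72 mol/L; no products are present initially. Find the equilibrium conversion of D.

X = 0.462

Let X = conversion of D; extent ξ = 2.72·X mol/L.
Concentrations: [D] = 2.72 − 2.72X; [C] = 8.16X.
Kc = [C]^3 / ([D]).
Setting equal to 36.7 and solving for X on (0,1) gives X = 0.462.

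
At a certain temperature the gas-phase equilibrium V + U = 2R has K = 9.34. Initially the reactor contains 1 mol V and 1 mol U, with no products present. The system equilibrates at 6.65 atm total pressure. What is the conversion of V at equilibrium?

Basis: 1 mol V initially; let X = conversion of V. Extent ξ = X.
Mole table: n_V = 1 − X; n_U = 1 − X; n_R = 2X.
Total moles n_T = 2 (Δν = 0, constant).
y_i = n_i/n_T, p_i = y_i·P. K = p_R^2 / (p_V p_U).
Setting this equal to 9.34 and taking the physical root (0 < X < 1) gives X = 0.604.

X = 0.604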